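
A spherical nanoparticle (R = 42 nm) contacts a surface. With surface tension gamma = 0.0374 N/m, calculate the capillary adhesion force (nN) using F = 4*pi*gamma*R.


Convert radius: R = 42 nm = 4.2e-08 m
F = 4 * pi * gamma * R
F = 4 * pi * 0.0374 * 4.2e-08
F = 1.97393e-08 N = 19.7393 nN

19.7393


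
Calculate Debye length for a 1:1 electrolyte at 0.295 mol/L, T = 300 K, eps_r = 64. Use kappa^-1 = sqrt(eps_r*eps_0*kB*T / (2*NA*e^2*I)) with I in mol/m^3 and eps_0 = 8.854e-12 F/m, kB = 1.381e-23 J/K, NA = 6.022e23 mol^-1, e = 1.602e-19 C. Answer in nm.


Ionic strength I = 0.295 * 1^2 * 1000 = 295 mol/m^3
kappa^-1 = sqrt(64 * 8.854e-12 * 1.381e-23 * 300 / (2 * 6.022e23 * (1.602e-19)^2 * 295))
kappa^-1 = 0.507 nm

0.507


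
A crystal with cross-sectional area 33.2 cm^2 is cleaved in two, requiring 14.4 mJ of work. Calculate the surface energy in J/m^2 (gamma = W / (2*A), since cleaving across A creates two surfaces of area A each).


Convert: A = 33.2 cm^2 = 0.00332 m^2, W = 14.4 mJ = 0.0144 J
Cleaving exposes two faces of area A, so total new surface = 2*A and gamma = W / (2*A)
gamma = 0.0144 / (2 * 0.00332)
gamma = 2.169 J/m^2

2.169


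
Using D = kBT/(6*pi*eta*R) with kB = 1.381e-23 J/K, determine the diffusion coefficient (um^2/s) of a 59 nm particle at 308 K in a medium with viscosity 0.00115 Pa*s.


Radius R = 59/2 = 29.5 nm = 2.95e-08 m
D = kB*T / (6*pi*eta*R)
D = 1.381e-23 * 308 / (6 * pi * 0.00115 * 2.95e-08)
D = 6.65156e-12 m^2/s = 6.652 um^2/s

6.652


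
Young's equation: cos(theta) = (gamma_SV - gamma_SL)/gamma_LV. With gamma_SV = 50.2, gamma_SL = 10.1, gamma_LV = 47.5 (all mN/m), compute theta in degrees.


cos(theta) = (gamma_SV - gamma_SL) / gamma_LV
cos(theta) = (50.2 - 10.1) / 47.5
cos(theta) = 0.844211
theta = arccos(0.844211) = 32.41 degrees

32.41


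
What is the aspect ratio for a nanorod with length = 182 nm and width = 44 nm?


Aspect ratio AR = length / diameter
AR = 182 / 44
AR = 4.14

4.14


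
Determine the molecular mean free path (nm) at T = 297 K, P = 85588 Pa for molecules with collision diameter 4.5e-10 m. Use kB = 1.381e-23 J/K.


Mean free path: lambda = kB*T / (sqrt(2) * pi * d^2 * P)
lambda = 1.381e-23 * 297 / (sqrt(2) * pi * (4.5e-10)^2 * 85588)
lambda = 5.32657e-08 m
lambda = 53.27 nm

53.27


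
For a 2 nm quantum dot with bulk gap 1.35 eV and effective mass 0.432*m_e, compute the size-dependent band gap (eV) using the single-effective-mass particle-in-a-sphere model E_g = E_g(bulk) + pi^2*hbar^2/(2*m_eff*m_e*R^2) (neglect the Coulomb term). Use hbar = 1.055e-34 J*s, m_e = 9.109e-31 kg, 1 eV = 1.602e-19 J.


Radius R = 2/2 nm = 1e-09 m
Confinement energy dE = pi^2 * hbar^2 / (2 * m_eff * m_e * R^2)
dE = pi^2 * (1.055e-34)^2 / (2 * 0.432 * 9.109e-31 * (1e-09)^2) J, divided by 1.602e-19 J/eV
dE = 0.8713 eV
Total band gap = E_g(bulk) + dE = 1.35 + 0.8713 = 2.2213 eV

2.2213


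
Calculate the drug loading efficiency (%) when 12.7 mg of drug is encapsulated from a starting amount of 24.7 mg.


Drug loading efficiency = (drug loaded / drug initial) * 100
DLE = 12.7 / 24.7 * 100
DLE = 0.5142 * 100
DLE = 51.42%

51.42


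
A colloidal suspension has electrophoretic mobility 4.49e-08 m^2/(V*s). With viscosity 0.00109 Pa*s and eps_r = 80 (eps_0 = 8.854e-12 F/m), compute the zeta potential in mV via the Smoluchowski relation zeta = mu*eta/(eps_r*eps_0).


Smoluchowski equation: zeta = mu * eta / (eps_r * eps_0)
zeta = 4.49e-08 * 0.00109 / (80 * 8.854e-12)
zeta = 0.069094 V = 69.09 mV

69.09


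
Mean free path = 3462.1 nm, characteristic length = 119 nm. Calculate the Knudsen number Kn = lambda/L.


Knudsen number Kn = lambda / L
Kn = 3462.1 / 119
Kn = 29.0933

29.0933


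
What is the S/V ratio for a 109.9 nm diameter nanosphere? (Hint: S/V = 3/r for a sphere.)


Radius r = 109.9/2 = 54.95 nm
S/V = 3 / r = 3 / 54.95
S/V = 0.0546 nm^-1

0.0546


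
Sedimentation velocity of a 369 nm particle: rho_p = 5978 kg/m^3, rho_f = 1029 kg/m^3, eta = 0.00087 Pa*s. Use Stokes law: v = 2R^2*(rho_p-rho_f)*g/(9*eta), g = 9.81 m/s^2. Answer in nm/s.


Radius R = 369/2 nm = 1.845e-07 m
Density difference = 5978 - 1029 = 4949 kg/m^3
v = 2 * R^2 * (rho_p - rho_f) * g / (9 * eta)
v = 2 * (1.845e-07)^2 * 4949 * 9.81 / (9 * 0.00087)
v = 4.22131e-07 m/s = 422.1312 nm/s

422.1312


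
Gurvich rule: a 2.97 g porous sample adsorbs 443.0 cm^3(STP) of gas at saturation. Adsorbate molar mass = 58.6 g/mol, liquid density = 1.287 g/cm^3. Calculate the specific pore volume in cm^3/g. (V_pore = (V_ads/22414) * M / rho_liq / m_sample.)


Moles adsorbed n = V_ads / 22414 = 443.0 / 22414 = 1.976443e-02 mol
Liquid volume V_liq = n * M / rho_liq = 1.976443e-02 * 58.6 / 1.287 = 0.89992 cm^3
Specific pore volume V_pore = V_liq / m_sample = 0.89992 / 2.97
V_pore = 0.303 cm^3/g

0.303


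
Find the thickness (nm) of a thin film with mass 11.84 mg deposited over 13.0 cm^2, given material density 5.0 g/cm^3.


Convert: m = 11.84 mg = 1.1840e-05 kg, A = 13.0 cm^2 = 1.3000e-03 m^2, rho = 5.0 g/cm^3 = 5000 kg/m^3
t = m / (A * rho)
t = 1.1840e-05 / (1.3000e-03 * 5000)
t = 1.8215e-06 m = 1821.5 nm

1821.5


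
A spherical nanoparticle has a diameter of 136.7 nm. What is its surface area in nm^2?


Radius r = 136.7/2 = 68.35 nm
Surface area SA = 4 * pi * r^2
SA = 4 * pi * (68.35)^2
SA = 58706.6 nm^2

58706.6


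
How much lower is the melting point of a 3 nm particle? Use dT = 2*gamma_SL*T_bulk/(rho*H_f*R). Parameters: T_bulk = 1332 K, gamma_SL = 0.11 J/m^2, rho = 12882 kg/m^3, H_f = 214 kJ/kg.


Radius R = 3/2 = 1.5 nm = 1.5e-09 m
Convert H_f = 214 kJ/kg = 214000 J/kg
dT = 2 * gamma_SL * T_bulk / (rho * H_f * R)
dT = 2 * 0.11 * 1332 / (12882 * 214000 * 1.5e-09)
dT = 70.9 K

70.9


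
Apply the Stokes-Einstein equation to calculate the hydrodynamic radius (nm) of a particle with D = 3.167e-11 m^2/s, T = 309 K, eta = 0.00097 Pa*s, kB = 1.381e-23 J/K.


Stokes-Einstein: R = kB*T / (6*pi*eta*D)
R = 1.381e-23 * 309 / (6 * pi * 0.00097 * 3.167e-11)
R = 7.36938e-09 m = 7.37 nm

7.37


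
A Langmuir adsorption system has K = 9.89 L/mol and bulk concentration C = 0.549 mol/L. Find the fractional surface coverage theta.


Langmuir isotherm: theta = K*C / (1 + K*C)
K*C = 9.89 * 0.549 = 5.42961
theta = 5.42961 / (1 + 5.42961) = 5.42961 / 6.42961
theta = 0.8445

0.8445


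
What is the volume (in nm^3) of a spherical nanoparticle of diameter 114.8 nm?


Radius r = 114.8/2 = 57.4 nm
Volume V = (4/3) * pi * r^3
V = (4/3) * pi * (57.4)^3
V = 792180.75 nm^3

792180.75


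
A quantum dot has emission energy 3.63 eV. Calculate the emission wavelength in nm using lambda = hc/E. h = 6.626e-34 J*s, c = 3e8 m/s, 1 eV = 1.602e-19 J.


Convert energy: E = 3.63 eV = 3.63 * 1.602e-19 = 5.81526e-19 J
lambda = h*c / E = 6.626e-34 * 3e8 / 5.81526e-19
lambda = 3.41825e-07 m = 341.8 nm

341.8


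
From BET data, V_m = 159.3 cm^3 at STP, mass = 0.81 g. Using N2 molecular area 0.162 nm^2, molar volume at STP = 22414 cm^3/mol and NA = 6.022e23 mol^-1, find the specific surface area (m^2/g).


Number of moles in monolayer = V_m / 22414 = 159.3 / 22414 = 0.00710717
Number of molecules = moles * NA = 0.00710717 * 6.022e23
SA = molecules * sigma / mass
SA = (159.3 / 22414) * 6.022e23 * 0.162e-18 / 0.81
SA = 856.0 m^2/g

856.0


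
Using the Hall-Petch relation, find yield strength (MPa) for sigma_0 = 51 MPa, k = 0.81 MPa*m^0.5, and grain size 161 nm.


d = 161 nm = 1.61e-07 m
sqrt(d) = 0.0004012481
Hall-Petch contribution = k / sqrt(d) = 0.81 / 0.0004012481 = 2018.7 MPa
sigma = sigma_0 + k/sqrt(d) = 51 + 2018.7 = 2069.7 MPa

2069.7


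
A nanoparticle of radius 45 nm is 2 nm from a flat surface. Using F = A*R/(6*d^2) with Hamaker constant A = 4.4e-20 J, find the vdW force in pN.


Convert to SI: R = 45 nm = 4.5e-08 m, d = 2 nm = 2e-09 m
F = A * R / (6 * d^2)
F = 4.4e-20 * 4.5e-08 / (6 * (2e-09)^2)
F = 8.25e-11 N = 82.5 pN

82.5


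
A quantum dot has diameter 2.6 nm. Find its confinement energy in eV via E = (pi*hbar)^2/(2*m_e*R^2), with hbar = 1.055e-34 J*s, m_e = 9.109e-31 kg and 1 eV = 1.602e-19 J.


Radius R = 2.6/2 = 1.3 nm = 1.3e-09 m
E = (pi * 1.055e-34)^2 / (2 * 9.109e-31 * (1.3e-09)^2)
E(J) = 3.56794e-20
E = E(J) / 1.602e-19 = 0.2227 eV

0.2227


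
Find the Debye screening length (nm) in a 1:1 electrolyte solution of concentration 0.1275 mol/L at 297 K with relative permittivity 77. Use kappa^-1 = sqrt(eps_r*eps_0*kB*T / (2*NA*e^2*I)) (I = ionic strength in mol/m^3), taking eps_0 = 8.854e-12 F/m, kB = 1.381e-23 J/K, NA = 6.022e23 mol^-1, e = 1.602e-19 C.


Ionic strength I = 0.1275 * 1^2 * 1000 = 127.5 mol/m^3
kappa^-1 = sqrt(77 * 8.854e-12 * 1.381e-23 * 297 / (2 * 6.022e23 * (1.602e-19)^2 * 127.5))
kappa^-1 = 0.842 nm

0.842


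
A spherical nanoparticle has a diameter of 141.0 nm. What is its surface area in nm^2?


Radius r = 141.0/2 = 70.5 nm
Surface area SA = 4 * pi * r^2
SA = 4 * pi * (70.5)^2
SA = 62458.0 nm^2

62458.0


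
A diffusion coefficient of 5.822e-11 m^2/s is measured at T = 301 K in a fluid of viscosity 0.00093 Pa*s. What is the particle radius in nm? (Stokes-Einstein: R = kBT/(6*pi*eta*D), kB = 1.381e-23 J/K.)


Stokes-Einstein: R = kB*T / (6*pi*eta*D)
R = 1.381e-23 * 301 / (6 * pi * 0.00093 * 5.822e-11)
R = 4.0729e-09 m = 4.07 nm

4.07


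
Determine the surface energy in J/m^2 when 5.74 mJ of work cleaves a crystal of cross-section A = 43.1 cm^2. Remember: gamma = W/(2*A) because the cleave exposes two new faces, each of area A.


Convert: A = 43.1 cm^2 = 0.00431 m^2, W = 5.74 mJ = 0.00574 J
Cleaving exposes two faces of area A, so total new surface = 2*A and gamma = W / (2*A)
gamma = 0.00574 / (2 * 0.00431)
gamma = 0.666 J/m^2

0.666


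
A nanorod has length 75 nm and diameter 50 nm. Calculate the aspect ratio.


Aspect ratio AR = length / diameter
AR = 75 / 50
AR = 1.5

1.5


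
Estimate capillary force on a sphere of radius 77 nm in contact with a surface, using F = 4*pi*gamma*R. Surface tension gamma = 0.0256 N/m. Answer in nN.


Convert radius: R = 77 nm = 7.7e-08 m
F = 4 * pi * gamma * R
F = 4 * pi * 0.0256 * 7.7e-08
F = 2.47708e-08 N = 24.7708 nN

24.7708


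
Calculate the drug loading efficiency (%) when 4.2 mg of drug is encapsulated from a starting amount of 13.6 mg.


Drug loading efficiency = (drug loaded / drug initial) * 100
DLE = 4.2 / 13.6 * 100
DLE = 0.3088 * 100
DLE = 30.88%

30.88


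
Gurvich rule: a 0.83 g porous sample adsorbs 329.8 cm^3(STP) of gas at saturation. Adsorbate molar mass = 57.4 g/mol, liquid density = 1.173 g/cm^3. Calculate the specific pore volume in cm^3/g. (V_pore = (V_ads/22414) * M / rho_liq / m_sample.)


Moles adsorbed n = V_ads / 22414 = 329.8 / 22414 = 1.471402e-02 mol
Liquid volume V_liq = n * M / rho_liq = 1.471402e-02 * 57.4 / 1.173 = 0.72002 cm^3
Specific pore volume V_pore = V_liq / m_sample = 0.72002 / 0.83
V_pore = 0.8675 cm^3/g

0.8675


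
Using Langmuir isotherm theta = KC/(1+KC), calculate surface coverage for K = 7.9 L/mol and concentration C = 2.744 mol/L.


Langmuir isotherm: theta = K*C / (1 + K*C)
K*C = 7.9 * 2.744 = 21.6776
theta = 21.6776 / (1 + 21.6776) = 21.6776 / 22.6776
theta = 0.9559

0.9559


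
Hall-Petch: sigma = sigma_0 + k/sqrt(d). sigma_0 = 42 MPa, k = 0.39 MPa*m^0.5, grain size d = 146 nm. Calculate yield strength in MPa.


d = 146 nm = 1.46e-07 m
sqrt(d) = 0.0003820995
Hall-Petch contribution = k / sqrt(d) = 0.39 / 0.0003820995 = 1020.7 MPa
sigma = sigma_0 + k/sqrt(d) = 42 + 1020.7 = 1062.7 MPa

1062.7


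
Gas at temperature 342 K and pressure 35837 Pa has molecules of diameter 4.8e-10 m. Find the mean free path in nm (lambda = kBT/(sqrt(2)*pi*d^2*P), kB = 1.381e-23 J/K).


Mean free path: lambda = kB*T / (sqrt(2) * pi * d^2 * P)
lambda = 1.381e-23 * 342 / (sqrt(2) * pi * (4.8e-10)^2 * 35837)
lambda = 1.28748e-07 m
lambda = 128.75 nm

128.75


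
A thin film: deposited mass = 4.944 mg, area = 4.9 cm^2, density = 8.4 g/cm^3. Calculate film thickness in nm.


Convert: m = 4.944 mg = 4.9440e-06 kg, A = 4.9 cm^2 = 4.9000e-04 m^2, rho = 8.4 g/cm^3 = 8400 kg/m^3
t = m / (A * rho)
t = 4.9440e-06 / (4.9000e-04 * 8400)
t = 1.2012e-06 m = 1201.2 nm

1201.2


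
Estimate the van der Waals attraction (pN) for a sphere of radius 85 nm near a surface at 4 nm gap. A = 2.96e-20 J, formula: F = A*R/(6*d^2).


Convert to SI: R = 85 nm = 8.5e-08 m, d = 4 nm = 4e-09 m
F = A * R / (6 * d^2)
F = 2.96e-20 * 8.5e-08 / (6 * (4e-09)^2)
F = 2.62083e-11 N = 26.208 pN

26.208


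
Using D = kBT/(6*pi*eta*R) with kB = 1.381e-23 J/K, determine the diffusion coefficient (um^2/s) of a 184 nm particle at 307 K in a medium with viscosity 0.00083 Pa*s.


Radius R = 184/2 = 92 nm = 9.2e-08 m
D = kB*T / (6*pi*eta*R)
D = 1.381e-23 * 307 / (6 * pi * 0.00083 * 9.2e-08)
D = 2.94554e-12 m^2/s = 2.946 um^2/s

2.946


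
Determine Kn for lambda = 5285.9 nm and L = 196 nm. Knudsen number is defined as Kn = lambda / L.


Knudsen number Kn = lambda / L
Kn = 5285.9 / 196
Kn = 26.9689

26.9689


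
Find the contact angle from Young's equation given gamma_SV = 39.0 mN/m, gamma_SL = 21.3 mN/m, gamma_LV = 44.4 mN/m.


cos(theta) = (gamma_SV - gamma_SL) / gamma_LV
cos(theta) = (39.0 - 21.3) / 44.4
cos(theta) = 0.398649
theta = arccos(0.398649) = 66.51 degrees

66.51


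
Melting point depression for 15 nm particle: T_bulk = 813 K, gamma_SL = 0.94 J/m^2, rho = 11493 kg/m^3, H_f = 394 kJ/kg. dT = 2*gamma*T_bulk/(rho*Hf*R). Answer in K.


Radius R = 15/2 = 7.5 nm = 7.5e-09 m
Convert H_f = 394 kJ/kg = 394000 J/kg
dT = 2 * gamma_SL * T_bulk / (rho * H_f * R)
dT = 2 * 0.94 * 813 / (11493 * 394000 * 7.5e-09)
dT = 45.0 K

45.0


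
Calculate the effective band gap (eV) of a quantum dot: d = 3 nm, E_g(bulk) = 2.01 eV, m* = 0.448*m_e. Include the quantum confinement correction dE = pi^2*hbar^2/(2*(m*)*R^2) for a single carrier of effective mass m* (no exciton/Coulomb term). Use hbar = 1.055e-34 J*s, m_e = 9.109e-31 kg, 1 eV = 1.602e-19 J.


Radius R = 3/2 nm = 1.5e-09 m
Confinement energy dE = pi^2 * hbar^2 / (2 * m_eff * m_e * R^2)
dE = pi^2 * (1.055e-34)^2 / (2 * 0.448 * 9.109e-31 * (1.5e-09)^2) J, divided by 1.602e-19 J/eV
dE = 0.3734 eV
Total band gap = E_g(bulk) + dE = 2.01 + 0.3734 = 2.3834 eV

2.3834


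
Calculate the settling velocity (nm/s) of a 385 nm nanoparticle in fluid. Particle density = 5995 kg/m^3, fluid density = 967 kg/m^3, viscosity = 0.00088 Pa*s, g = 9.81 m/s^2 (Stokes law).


Radius R = 385/2 nm = 1.925e-07 m
Density difference = 5995 - 967 = 5028 kg/m^3
v = 2 * R^2 * (rho_p - rho_f) * g / (9 * eta)
v = 2 * (1.925e-07)^2 * 5028 * 9.81 / (9 * 0.00088)
v = 4.61563e-07 m/s = 461.5625 nm/s

461.5625


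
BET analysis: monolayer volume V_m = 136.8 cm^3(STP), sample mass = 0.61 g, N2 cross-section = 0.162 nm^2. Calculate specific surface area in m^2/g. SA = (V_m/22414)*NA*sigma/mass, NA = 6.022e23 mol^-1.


Number of moles in monolayer = V_m / 22414 = 136.8 / 22414 = 0.00610333
Number of molecules = moles * NA = 0.00610333 * 6.022e23
SA = molecules * sigma / mass
SA = (136.8 / 22414) * 6.022e23 * 0.162e-18 / 0.61
SA = 976.1 m^2/g

976.1


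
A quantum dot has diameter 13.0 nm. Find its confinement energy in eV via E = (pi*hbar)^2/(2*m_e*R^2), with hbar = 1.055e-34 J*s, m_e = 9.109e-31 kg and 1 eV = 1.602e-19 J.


Radius R = 13.0/2 = 6.5 nm = 6.5e-09 m
E = (pi * 1.055e-34)^2 / (2 * 9.109e-31 * (6.5e-09)^2)
E(J) = 1.42718e-21
E = E(J) / 1.602e-19 = 0.0089 eV

0.0089


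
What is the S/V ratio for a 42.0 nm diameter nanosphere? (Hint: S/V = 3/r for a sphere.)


Radius r = 42.0/2 = 21 nm
S/V = 3 / r = 3 / 21
S/V = 0.1429 nm^-1

0.1429


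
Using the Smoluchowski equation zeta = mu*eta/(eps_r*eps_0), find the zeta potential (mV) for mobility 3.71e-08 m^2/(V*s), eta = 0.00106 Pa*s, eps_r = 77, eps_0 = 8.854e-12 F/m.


Smoluchowski equation: zeta = mu * eta / (eps_r * eps_0)
zeta = 3.71e-08 * 0.00106 / (77 * 8.854e-12)
zeta = 0.057683 V = 57.68 mV

57.68


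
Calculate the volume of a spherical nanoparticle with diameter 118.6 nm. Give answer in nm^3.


Radius r = 118.6/2 = 59.3 nm
Volume V = (4/3) * pi * r^3
V = (4/3) * pi * (59.3)^3
V = 873479.44 nm^3

873479.44


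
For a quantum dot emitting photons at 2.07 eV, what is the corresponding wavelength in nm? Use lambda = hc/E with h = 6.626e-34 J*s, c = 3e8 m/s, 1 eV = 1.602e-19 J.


Convert energy: E = 2.07 eV = 2.07 * 1.602e-19 = 3.31614e-19 J
lambda = h*c / E = 6.626e-34 * 3e8 / 3.31614e-19
lambda = 5.99432e-07 m = 599.4 nm

599.4


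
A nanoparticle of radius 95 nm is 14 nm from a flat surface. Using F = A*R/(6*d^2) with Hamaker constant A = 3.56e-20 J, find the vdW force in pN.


Convert to SI: R = 95 nm = 9.5e-08 m, d = 14 nm = 1.4e-08 m
F = A * R / (6 * d^2)
F = 3.56e-20 * 9.5e-08 / (6 * (1.4e-08)^2)
F = 2.87585e-12 N = 2.876 pN

2.876


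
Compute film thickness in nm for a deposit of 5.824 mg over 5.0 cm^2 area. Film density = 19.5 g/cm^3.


Convert: m = 5.824 mg = 5.8240e-06 kg, A = 5.0 cm^2 = 5.0000e-04 m^2, rho = 19.5 g/cm^3 = 19500 kg/m^3
t = m / (A * rho)
t = 5.8240e-06 / (5.0000e-04 * 19500)
t = 5.9733e-07 m = 597.3 nm

597.3


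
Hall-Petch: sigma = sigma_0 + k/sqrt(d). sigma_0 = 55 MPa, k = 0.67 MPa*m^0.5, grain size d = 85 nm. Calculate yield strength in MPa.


d = 85 nm = 8.5e-08 m
sqrt(d) = 0.0002915476
Hall-Petch contribution = k / sqrt(d) = 0.67 / 0.0002915476 = 2298.1 MPa
sigma = sigma_0 + k/sqrt(d) = 55 + 2298.1 = 2353.1 MPa

2353.1


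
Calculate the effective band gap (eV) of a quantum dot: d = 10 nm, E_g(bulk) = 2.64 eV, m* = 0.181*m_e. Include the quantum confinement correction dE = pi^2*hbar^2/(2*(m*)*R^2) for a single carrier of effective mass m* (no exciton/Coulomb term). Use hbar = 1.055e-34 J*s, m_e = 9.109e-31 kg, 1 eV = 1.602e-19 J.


Radius R = 10/2 nm = 5e-09 m
Confinement energy dE = pi^2 * hbar^2 / (2 * m_eff * m_e * R^2)
dE = pi^2 * (1.055e-34)^2 / (2 * 0.181 * 9.109e-31 * (5e-09)^2) J, divided by 1.602e-19 J/eV
dE = 0.0832 eV
Total band gap = E_g(bulk) + dE = 2.64 + 0.0832 = 2.7232 eV

2.7232


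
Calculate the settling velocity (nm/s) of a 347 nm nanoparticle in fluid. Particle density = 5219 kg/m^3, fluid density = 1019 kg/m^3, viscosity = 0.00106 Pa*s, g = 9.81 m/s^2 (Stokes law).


Radius R = 347/2 nm = 1.735e-07 m
Density difference = 5219 - 1019 = 4200 kg/m^3
v = 2 * R^2 * (rho_p - rho_f) * g / (9 * eta)
v = 2 * (1.735e-07)^2 * 4200 * 9.81 / (9 * 0.00106)
v = 2.60015e-07 m/s = 260.0153 nm/s

260.0153


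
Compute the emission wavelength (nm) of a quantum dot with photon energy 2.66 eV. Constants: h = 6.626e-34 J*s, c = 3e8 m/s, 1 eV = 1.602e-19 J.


Convert energy: E = 2.66 eV = 2.66 * 1.602e-19 = 4.26132e-19 J
lambda = h*c / E = 6.626e-34 * 3e8 / 4.26132e-19
lambda = 4.66475e-07 m = 466.5 nm

466.5


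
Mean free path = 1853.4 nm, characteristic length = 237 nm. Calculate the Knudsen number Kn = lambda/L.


Knudsen number Kn = lambda / L
Kn = 1853.4 / 237
Kn = 7.8203

7.8203


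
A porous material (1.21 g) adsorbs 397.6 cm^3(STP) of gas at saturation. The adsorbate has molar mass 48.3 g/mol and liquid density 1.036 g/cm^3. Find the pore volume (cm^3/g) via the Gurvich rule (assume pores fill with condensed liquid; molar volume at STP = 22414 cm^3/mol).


Moles adsorbed n = V_ads / 22414 = 397.6 / 22414 = 1.773891e-02 mol
Liquid volume V_liq = n * M / rho_liq = 1.773891e-02 * 48.3 / 1.036 = 0.82702 cm^3
Specific pore volume V_pore = V_liq / m_sample = 0.82702 / 1.21
V_pore = 0.6835 cm^3/g

0.6835


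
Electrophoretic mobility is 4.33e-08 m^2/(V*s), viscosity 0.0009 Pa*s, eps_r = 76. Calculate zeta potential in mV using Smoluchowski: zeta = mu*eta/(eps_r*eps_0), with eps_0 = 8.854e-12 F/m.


Smoluchowski equation: zeta = mu * eta / (eps_r * eps_0)
zeta = 4.33e-08 * 0.0009 / (76 * 8.854e-12)
zeta = 0.057913 V = 57.91 mV

57.91


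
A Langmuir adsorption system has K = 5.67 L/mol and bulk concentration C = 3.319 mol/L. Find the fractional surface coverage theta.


Langmuir isotherm: theta = K*C / (1 + K*C)
K*C = 5.67 * 3.319 = 18.81873
theta = 18.81873 / (1 + 18.81873) = 18.81873 / 19.81873
theta = 0.9495

0.9495


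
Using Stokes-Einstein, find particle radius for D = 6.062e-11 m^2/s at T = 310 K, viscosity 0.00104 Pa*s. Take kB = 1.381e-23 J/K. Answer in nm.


Stokes-Einstein: R = kB*T / (6*pi*eta*D)
R = 1.381e-23 * 310 / (6 * pi * 0.00104 * 6.062e-11)
R = 3.60251e-09 m = 3.6 nm

3.6


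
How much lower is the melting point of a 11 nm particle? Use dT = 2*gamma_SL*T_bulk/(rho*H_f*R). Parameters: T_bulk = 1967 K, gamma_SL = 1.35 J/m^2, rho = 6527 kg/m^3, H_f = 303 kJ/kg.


Radius R = 11/2 = 5.5 nm = 5.5e-09 m
Convert H_f = 303 kJ/kg = 303000 J/kg
dT = 2 * gamma_SL * T_bulk / (rho * H_f * R)
dT = 2 * 1.35 * 1967 / (6527 * 303000 * 5.5e-09)
dT = 488.3 K

488.3


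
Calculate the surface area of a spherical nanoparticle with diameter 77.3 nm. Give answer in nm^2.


Radius r = 77.3/2 = 38.65 nm
Surface area SA = 4 * pi * r^2
SA = 4 * pi * (38.65)^2
SA = 18771.93 nm^2

18771.93


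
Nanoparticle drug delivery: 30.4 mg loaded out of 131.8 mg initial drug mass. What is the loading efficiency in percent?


Drug loading efficiency = (drug loaded / drug initial) * 100
DLE = 30.4 / 131.8 * 100
DLE = 0.2307 * 100
DLE = 23.07%

23.07


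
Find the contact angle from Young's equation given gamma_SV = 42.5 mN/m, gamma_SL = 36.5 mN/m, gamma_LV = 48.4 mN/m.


cos(theta) = (gamma_SV - gamma_SL) / gamma_LV
cos(theta) = (42.5 - 36.5) / 48.4
cos(theta) = 0.123967
theta = arccos(0.123967) = 82.88 degrees

82.88


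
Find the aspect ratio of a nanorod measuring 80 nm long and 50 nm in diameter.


Aspect ratio AR = length / diameter
AR = 80 / 50
AR = 1.6

1.6


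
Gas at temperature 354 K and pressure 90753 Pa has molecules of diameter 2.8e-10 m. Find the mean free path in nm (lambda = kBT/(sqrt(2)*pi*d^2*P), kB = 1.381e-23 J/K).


Mean free path: lambda = kB*T / (sqrt(2) * pi * d^2 * P)
lambda = 1.381e-23 * 354 / (sqrt(2) * pi * (2.8e-10)^2 * 90753)
lambda = 1.54652e-07 m
lambda = 154.65 nm

154.65


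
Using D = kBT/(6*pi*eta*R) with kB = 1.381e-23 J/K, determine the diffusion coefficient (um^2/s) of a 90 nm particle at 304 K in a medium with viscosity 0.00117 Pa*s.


Radius R = 90/2 = 45 nm = 4.5e-08 m
D = kB*T / (6*pi*eta*R)
D = 1.381e-23 * 304 / (6 * pi * 0.00117 * 4.5e-08)
D = 4.23027e-12 m^2/s = 4.23 um^2/s

4.23


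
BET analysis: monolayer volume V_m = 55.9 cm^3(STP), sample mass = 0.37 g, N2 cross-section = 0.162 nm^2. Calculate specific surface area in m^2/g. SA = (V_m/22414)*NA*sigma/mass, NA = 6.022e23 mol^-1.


Number of moles in monolayer = V_m / 22414 = 55.9 / 22414 = 0.00249398
Number of molecules = moles * NA = 0.00249398 * 6.022e23
SA = molecules * sigma / mass
SA = (55.9 / 22414) * 6.022e23 * 0.162e-18 / 0.37
SA = 657.6 m^2/g

657.6


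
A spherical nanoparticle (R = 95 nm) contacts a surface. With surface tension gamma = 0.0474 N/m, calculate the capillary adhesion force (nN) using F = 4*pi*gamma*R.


Convert radius: R = 95 nm = 9.5e-08 m
F = 4 * pi * gamma * R
F = 4 * pi * 0.0474 * 9.5e-08
F = 5.65864e-08 N = 56.5864 nN

56.5864


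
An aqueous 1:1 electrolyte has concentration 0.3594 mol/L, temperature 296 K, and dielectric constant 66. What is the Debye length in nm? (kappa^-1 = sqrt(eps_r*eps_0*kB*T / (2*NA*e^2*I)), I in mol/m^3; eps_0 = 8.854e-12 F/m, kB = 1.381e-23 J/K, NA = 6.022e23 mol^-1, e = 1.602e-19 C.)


Ionic strength I = 0.3594 * 1^2 * 1000 = 359.4 mol/m^3
kappa^-1 = sqrt(66 * 8.854e-12 * 1.381e-23 * 296 / (2 * 6.022e23 * (1.602e-19)^2 * 359.4))
kappa^-1 = 0.464 nm

0.464


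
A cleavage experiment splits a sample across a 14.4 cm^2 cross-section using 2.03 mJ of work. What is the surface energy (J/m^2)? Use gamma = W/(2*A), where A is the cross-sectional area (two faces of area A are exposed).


Convert: A = 14.4 cm^2 = 0.00144 m^2, W = 2.03 mJ = 0.00203 J
Cleaving exposes two faces of area A, so total new surface = 2*A and gamma = W / (2*A)
gamma = 0.00203 / (2 * 0.00144)
gamma = 0.705 J/m^2

0.705


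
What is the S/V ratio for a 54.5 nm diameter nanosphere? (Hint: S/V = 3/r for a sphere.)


Radius r = 54.5/2 = 27.25 nm
S/V = 3 / r = 3 / 27.25
S/V = 0.1101 nm^-1

0.1101


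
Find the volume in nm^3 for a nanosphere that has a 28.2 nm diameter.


Radius r = 28.2/2 = 14.1 nm
Volume V = (4/3) * pi * r^3
V = (4/3) * pi * (14.1)^3
V = 11742.1 nm^3

11742.1


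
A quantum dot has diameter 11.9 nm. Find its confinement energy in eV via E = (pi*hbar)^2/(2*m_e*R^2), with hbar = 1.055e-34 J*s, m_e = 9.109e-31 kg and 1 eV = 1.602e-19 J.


Radius R = 11.9/2 = 5.95 nm = 5.95e-09 m
E = (pi * 1.055e-34)^2 / (2 * 9.109e-31 * (5.95e-09)^2)
E(J) = 1.70322e-21
E = E(J) / 1.602e-19 = 0.0106 eV

0.0106


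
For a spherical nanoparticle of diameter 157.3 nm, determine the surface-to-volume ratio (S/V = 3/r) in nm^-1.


Radius r = 157.3/2 = 78.65 nm
S/V = 3 / r = 3 / 78.65
S/V = 0.0381 nm^-1

0.0381


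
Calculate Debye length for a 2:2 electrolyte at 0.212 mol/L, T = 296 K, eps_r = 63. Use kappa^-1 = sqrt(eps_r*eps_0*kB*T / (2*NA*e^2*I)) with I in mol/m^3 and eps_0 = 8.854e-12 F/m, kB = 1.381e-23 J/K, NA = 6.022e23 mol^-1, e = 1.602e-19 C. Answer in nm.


Ionic strength I = 0.212 * 2^2 * 1000 = 848 mol/m^3
kappa^-1 = sqrt(63 * 8.854e-12 * 1.381e-23 * 296 / (2 * 6.022e23 * (1.602e-19)^2 * 848))
kappa^-1 = 0.295 nm

0.295


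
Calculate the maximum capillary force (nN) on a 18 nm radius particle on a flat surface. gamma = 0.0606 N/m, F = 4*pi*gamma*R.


Convert radius: R = 18 nm = 1.8e-08 m
F = 4 * pi * gamma * R
F = 4 * pi * 0.0606 * 1.8e-08
F = 1.37074e-08 N = 13.7074 nN

13.7074


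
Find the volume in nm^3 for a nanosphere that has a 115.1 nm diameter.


Radius r = 115.1/2 = 57.55 nm
Volume V = (4/3) * pi * r^3
V = (4/3) * pi * (57.55)^3
V = 798407.47 nm^3

798407.47


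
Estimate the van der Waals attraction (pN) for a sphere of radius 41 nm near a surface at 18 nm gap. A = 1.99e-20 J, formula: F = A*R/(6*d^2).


Convert to SI: R = 41 nm = 4.1e-08 m, d = 18 nm = 1.8e-08 m
F = A * R / (6 * d^2)
F = 1.99e-20 * 4.1e-08 / (6 * (1.8e-08)^2)
F = 4.19702e-13 N = 0.42 pN

0.42


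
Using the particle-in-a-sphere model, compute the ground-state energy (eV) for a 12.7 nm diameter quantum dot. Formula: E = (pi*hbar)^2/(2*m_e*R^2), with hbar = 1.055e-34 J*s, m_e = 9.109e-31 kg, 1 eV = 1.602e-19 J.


Radius R = 12.7/2 = 6.35 nm = 6.35e-09 m
E = (pi * 1.055e-34)^2 / (2 * 9.109e-31 * (6.35e-09)^2)
E(J) = 1.4954e-21
E = E(J) / 1.602e-19 = 0.0093 eV

0.0093


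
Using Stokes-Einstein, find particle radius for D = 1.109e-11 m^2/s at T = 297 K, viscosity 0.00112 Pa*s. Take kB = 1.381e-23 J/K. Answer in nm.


Stokes-Einstein: R = kB*T / (6*pi*eta*D)
R = 1.381e-23 * 297 / (6 * pi * 0.00112 * 1.109e-11)
R = 1.75186e-08 m = 17.52 nm

17.52


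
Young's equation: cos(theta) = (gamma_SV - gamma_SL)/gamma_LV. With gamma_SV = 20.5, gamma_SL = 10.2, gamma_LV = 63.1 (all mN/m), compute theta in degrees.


cos(theta) = (gamma_SV - gamma_SL) / gamma_LV
cos(theta) = (20.5 - 10.2) / 63.1
cos(theta) = 0.163233
theta = arccos(0.163233) = 80.61 degrees

80.61


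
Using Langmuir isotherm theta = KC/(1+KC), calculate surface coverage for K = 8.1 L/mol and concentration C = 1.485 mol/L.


Langmuir isotherm: theta = K*C / (1 + K*C)
K*C = 8.1 * 1.485 = 12.0285
theta = 12.0285 / (1 + 12.0285) = 12.0285 / 13.0285
theta = 0.9232

0.9232


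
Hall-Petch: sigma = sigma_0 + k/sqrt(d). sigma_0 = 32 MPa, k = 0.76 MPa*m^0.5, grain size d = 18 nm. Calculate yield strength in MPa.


d = 18 nm = 1.8e-08 m
sqrt(d) = 0.0001341641
Hall-Petch contribution = k / sqrt(d) = 0.76 / 0.0001341641 = 5664.7 MPa
sigma = sigma_0 + k/sqrt(d) = 32 + 5664.7 = 5696.7 MPa

5696.7


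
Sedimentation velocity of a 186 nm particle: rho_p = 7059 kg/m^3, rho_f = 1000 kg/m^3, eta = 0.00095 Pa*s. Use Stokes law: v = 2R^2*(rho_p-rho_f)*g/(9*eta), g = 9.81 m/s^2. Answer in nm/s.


Radius R = 186/2 nm = 9.3e-08 m
Density difference = 7059 - 1000 = 6059 kg/m^3
v = 2 * R^2 * (rho_p - rho_f) * g / (9 * eta)
v = 2 * (9.3e-08)^2 * 6059 * 9.81 / (9 * 0.00095)
v = 1.20254e-07 m/s = 120.2541 nm/s

120.2541


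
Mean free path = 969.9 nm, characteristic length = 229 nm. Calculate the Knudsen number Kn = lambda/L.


Knudsen number Kn = lambda / L
Kn = 969.9 / 229
Kn = 4.2354

4.2354


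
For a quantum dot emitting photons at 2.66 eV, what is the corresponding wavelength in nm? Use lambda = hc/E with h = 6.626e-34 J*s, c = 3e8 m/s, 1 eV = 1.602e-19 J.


Convert energy: E = 2.66 eV = 2.66 * 1.602e-19 = 4.26132e-19 J
lambda = h*c / E = 6.626e-34 * 3e8 / 4.26132e-19
lambda = 4.66475e-07 m = 466.5 nm

466.5


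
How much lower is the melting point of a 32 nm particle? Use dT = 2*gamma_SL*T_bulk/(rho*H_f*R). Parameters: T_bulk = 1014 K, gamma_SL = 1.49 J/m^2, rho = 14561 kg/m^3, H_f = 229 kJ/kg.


Radius R = 32/2 = 16 nm = 1.6e-08 m
Convert H_f = 229 kJ/kg = 229000 J/kg
dT = 2 * gamma_SL * T_bulk / (rho * H_f * R)
dT = 2 * 1.49 * 1014 / (14561 * 229000 * 1.6e-08)
dT = 56.6 K

56.6


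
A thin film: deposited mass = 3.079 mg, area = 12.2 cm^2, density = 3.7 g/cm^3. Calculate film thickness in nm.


Convert: m = 3.079 mg = 3.0790e-06 kg, A = 12.2 cm^2 = 1.2200e-03 m^2, rho = 3.7 g/cm^3 = 3700 kg/m^3
t = m / (A * rho)
t = 3.0790e-06 / (1.2200e-03 * 3700)
t = 6.8210e-07 m = 682.1 nm

682.1


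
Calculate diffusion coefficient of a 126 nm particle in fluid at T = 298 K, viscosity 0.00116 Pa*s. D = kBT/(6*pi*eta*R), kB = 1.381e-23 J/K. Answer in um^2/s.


Radius R = 126/2 = 63 nm = 6.3e-08 m
D = kB*T / (6*pi*eta*R)
D = 1.381e-23 * 298 / (6 * pi * 0.00116 * 6.3e-08)
D = 2.98752e-12 m^2/s = 2.988 um^2/s

2.988


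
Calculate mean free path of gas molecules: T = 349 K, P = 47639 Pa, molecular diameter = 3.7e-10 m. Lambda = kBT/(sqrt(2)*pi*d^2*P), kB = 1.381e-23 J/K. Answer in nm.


Mean free path: lambda = kB*T / (sqrt(2) * pi * d^2 * P)
lambda = 1.381e-23 * 349 / (sqrt(2) * pi * (3.7e-10)^2 * 47639)
lambda = 1.66337e-07 m
lambda = 166.34 nm

166.34


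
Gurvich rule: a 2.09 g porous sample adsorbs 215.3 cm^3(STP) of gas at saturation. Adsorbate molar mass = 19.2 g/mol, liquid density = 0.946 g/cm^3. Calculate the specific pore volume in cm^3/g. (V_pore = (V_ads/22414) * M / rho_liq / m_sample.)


Moles adsorbed n = V_ads / 22414 = 215.3 / 22414 = 9.605604e-03 mol
Liquid volume V_liq = n * M / rho_liq = 9.605604e-03 * 19.2 / 0.946 = 0.19496 cm^3
Specific pore volume V_pore = V_liq / m_sample = 0.19496 / 2.09
V_pore = 0.0933 cm^3/g

0.0933


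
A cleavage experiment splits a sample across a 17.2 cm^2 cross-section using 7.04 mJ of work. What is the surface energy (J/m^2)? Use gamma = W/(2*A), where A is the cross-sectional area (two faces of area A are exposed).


Convert: A = 17.2 cm^2 = 0.00172 m^2, W = 7.04 mJ = 0.00704 J
Cleaving exposes two faces of area A, so total new surface = 2*A and gamma = W / (2*A)
gamma = 0.00704 / (2 * 0.00172)
gamma = 2.047 J/m^2

2.047


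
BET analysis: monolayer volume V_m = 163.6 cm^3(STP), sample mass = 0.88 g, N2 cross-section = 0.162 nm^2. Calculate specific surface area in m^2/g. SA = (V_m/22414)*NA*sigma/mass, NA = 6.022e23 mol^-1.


Number of moles in monolayer = V_m / 22414 = 163.6 / 22414 = 0.00729901
Number of molecules = moles * NA = 0.00729901 * 6.022e23
SA = molecules * sigma / mass
SA = (163.6 / 22414) * 6.022e23 * 0.162e-18 / 0.88
SA = 809.2 m^2/g

809.2


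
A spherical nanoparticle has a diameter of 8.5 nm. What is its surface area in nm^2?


Radius r = 8.5/2 = 4.25 nm
Surface area SA = 4 * pi * r^2
SA = 4 * pi * (4.25)^2
SA = 226.98 nm^2

226.98


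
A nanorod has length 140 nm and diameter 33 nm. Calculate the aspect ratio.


Aspect ratio AR = length / diameter
AR = 140 / 33
AR = 4.24

4.24


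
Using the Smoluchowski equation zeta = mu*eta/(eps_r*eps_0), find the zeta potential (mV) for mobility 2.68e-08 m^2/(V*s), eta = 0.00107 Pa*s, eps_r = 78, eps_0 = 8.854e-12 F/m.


Smoluchowski equation: zeta = mu * eta / (eps_r * eps_0)
zeta = 2.68e-08 * 0.00107 / (78 * 8.854e-12)
zeta = 0.041523 V = 41.52 mV

41.52


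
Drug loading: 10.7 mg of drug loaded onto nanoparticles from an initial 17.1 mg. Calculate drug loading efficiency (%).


Drug loading efficiency = (drug loaded / drug initial) * 100
DLE = 10.7 / 17.1 * 100
DLE = 0.6257 * 100
DLE = 62.57%

62.57


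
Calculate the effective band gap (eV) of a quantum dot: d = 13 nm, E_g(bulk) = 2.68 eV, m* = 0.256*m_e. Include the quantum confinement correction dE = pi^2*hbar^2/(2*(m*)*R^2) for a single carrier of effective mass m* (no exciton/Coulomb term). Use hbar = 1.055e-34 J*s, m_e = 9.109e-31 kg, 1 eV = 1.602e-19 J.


Radius R = 13/2 nm = 6.5e-09 m
Confinement energy dE = pi^2 * hbar^2 / (2 * m_eff * m_e * R^2)
dE = pi^2 * (1.055e-34)^2 / (2 * 0.256 * 9.109e-31 * (6.5e-09)^2) J, divided by 1.602e-19 J/eV
dE = 0.0348 eV
Total band gap = E_g(bulk) + dE = 2.68 + 0.0348 = 2.7148 eV

2.7148


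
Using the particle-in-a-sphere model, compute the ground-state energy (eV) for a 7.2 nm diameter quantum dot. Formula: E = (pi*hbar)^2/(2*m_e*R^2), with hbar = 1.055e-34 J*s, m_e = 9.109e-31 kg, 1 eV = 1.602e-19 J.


Radius R = 7.2/2 = 3.6 nm = 3.6e-09 m
E = (pi * 1.055e-34)^2 / (2 * 9.109e-31 * (3.6e-09)^2)
E(J) = 4.65263e-21
E = E(J) / 1.602e-19 = 0.029 eV

0.029


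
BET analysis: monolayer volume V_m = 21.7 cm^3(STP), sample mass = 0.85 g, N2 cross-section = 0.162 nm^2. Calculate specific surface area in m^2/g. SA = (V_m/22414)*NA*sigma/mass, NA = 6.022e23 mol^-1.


Number of moles in monolayer = V_m / 22414 = 21.7 / 22414 = 0.00096814
Number of molecules = moles * NA = 0.00096814 * 6.022e23
SA = molecules * sigma / mass
SA = (21.7 / 22414) * 6.022e23 * 0.162e-18 / 0.85
SA = 111.1 m^2/g

111.1


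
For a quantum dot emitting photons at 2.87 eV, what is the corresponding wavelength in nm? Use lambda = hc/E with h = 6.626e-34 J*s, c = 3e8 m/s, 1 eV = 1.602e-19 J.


Convert energy: E = 2.87 eV = 2.87 * 1.602e-19 = 4.59774e-19 J
lambda = h*c / E = 6.626e-34 * 3e8 / 4.59774e-19
lambda = 4.32343e-07 m = 432.3 nm

432.3


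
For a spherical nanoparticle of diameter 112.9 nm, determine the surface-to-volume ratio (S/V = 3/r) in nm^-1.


Radius r = 112.9/2 = 56.45 nm
S/V = 3 / r = 3 / 56.45
S/V = 0.0531 nm^-1

0.0531


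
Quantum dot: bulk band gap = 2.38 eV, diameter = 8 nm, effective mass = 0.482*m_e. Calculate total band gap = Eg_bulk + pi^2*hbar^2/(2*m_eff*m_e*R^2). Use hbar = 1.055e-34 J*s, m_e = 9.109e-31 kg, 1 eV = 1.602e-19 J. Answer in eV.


Radius R = 8/2 nm = 4e-09 m
Confinement energy dE = pi^2 * hbar^2 / (2 * m_eff * m_e * R^2)
dE = pi^2 * (1.055e-34)^2 / (2 * 0.482 * 9.109e-31 * (4e-09)^2) J, divided by 1.602e-19 J/eV
dE = 0.0488 eV
Total band gap = E_g(bulk) + dE = 2.38 + 0.0488 = 2.4288 eV

2.4288


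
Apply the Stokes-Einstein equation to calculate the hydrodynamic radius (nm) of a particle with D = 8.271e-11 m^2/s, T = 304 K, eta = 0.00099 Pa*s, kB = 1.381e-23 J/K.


Stokes-Einstein: R = kB*T / (6*pi*eta*D)
R = 1.381e-23 * 304 / (6 * pi * 0.00099 * 8.271e-11)
R = 2.72003e-09 m = 2.72 nm

2.72


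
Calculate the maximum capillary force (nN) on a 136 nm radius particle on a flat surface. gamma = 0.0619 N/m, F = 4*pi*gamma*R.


Convert radius: R = 136 nm = 1.36e-07 m
F = 4 * pi * gamma * R
F = 4 * pi * 0.0619 * 1.36e-07
F = 1.05789e-07 N = 105.7887 nN

105.7887


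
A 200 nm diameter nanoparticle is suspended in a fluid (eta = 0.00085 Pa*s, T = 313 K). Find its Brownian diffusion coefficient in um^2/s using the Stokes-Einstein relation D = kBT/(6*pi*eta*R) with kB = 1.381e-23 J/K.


Radius R = 200/2 = 100 nm = 1e-07 m
D = kB*T / (6*pi*eta*R)
D = 1.381e-23 * 313 / (6 * pi * 0.00085 * 1e-07)
D = 2.69785e-12 m^2/s = 2.698 um^2/s

2.698


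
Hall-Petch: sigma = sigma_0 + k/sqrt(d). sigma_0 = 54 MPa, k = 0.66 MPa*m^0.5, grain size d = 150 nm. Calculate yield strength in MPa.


d = 150 nm = 1.5e-07 m
sqrt(d) = 0.0003872983
Hall-Petch contribution = k / sqrt(d) = 0.66 / 0.0003872983 = 1704.1 MPa
sigma = sigma_0 + k/sqrt(d) = 54 + 1704.1 = 1758.1 MPa

1758.1


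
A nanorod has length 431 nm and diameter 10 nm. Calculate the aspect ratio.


Aspect ratio AR = length / diameter
AR = 431 / 10
AR = 43.1

43.1


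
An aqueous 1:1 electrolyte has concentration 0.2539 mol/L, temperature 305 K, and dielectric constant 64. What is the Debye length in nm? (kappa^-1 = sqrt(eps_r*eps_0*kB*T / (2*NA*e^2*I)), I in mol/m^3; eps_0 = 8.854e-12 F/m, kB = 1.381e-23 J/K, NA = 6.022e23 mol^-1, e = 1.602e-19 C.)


Ionic strength I = 0.2539 * 1^2 * 1000 = 253.9 mol/m^3
kappa^-1 = sqrt(64 * 8.854e-12 * 1.381e-23 * 305 / (2 * 6.022e23 * (1.602e-19)^2 * 253.9))
kappa^-1 = 0.551 nm

0.551


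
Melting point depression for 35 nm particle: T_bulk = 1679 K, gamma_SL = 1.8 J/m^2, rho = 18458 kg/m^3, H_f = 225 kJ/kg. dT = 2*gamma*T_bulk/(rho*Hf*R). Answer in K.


Radius R = 35/2 = 17.5 nm = 1.75e-08 m
Convert H_f = 225 kJ/kg = 225000 J/kg
dT = 2 * gamma_SL * T_bulk / (rho * H_f * R)
dT = 2 * 1.8 * 1679 / (18458 * 225000 * 1.75e-08)
dT = 83.2 K

83.2


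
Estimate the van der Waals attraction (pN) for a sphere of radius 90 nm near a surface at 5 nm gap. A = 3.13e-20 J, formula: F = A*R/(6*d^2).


Convert to SI: R = 90 nm = 9e-08 m, d = 5 nm = 5e-09 m
F = A * R / (6 * d^2)
F = 3.13e-20 * 9e-08 / (6 * (5e-09)^2)
F = 1.878e-11 N = 18.78 pN

18.78


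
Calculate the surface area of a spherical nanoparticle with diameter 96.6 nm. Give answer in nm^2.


Radius r = 96.6/2 = 48.3 nm
Surface area SA = 4 * pi * r^2
SA = 4 * pi * (48.3)^2
SA = 29315.96 nm^2

29315.96


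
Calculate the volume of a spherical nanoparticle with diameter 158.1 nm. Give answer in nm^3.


Radius r = 158.1/2 = 79.05 nm
Volume V = (4/3) * pi * r^3
V = (4/3) * pi * (79.05)^3
V = 2069160.75 nm^3

2069160.75


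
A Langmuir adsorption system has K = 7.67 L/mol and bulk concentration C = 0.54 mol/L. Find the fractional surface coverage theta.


Langmuir isotherm: theta = K*C / (1 + K*C)
K*C = 7.67 * 0.54 = 4.1418
theta = 4.1418 / (1 + 4.1418) = 4.1418 / 5.1418
theta = 0.8055

0.8055


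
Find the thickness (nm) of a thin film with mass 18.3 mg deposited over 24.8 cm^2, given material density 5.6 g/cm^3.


Convert: m = 18.3 mg = 1.8300e-05 kg, A = 24.8 cm^2 = 2.4800e-03 m^2, rho = 5.6 g/cm^3 = 5600 kg/m^3
t = m / (A * rho)
t = 1.8300e-05 / (2.4800e-03 * 5600)
t = 1.3177e-06 m = 1317.7 nm

1317.7


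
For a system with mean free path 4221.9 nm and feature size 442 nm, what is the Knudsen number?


Knudsen number Kn = lambda / L
Kn = 4221.9 / 442
Kn = 9.5518

9.5518


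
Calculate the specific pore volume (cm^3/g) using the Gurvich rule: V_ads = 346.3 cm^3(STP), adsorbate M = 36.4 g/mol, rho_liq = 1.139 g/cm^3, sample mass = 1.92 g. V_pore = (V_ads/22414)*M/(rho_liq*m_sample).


Moles adsorbed n = V_ads / 22414 = 346.3 / 22414 = 1.545017e-02 mol
Liquid volume V_liq = n * M / rho_liq = 1.545017e-02 * 36.4 / 1.139 = 0.49375 cm^3
Specific pore volume V_pore = V_liq / m_sample = 0.49375 / 1.92
V_pore = 0.2572 cm^3/g

0.2572


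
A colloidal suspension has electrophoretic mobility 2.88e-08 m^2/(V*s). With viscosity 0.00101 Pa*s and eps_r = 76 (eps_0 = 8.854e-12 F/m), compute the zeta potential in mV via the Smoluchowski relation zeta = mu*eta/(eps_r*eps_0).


Smoluchowski equation: zeta = mu * eta / (eps_r * eps_0)
zeta = 2.88e-08 * 0.00101 / (76 * 8.854e-12)
zeta = 0.043228 V = 43.23 mV

43.23


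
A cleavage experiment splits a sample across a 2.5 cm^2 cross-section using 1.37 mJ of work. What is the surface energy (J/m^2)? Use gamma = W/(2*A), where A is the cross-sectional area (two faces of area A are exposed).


Convert: A = 2.5 cm^2 = 0.00025 m^2, W = 1.37 mJ = 0.00137 J
Cleaving exposes two faces of area A, so total new surface = 2*A and gamma = W / (2*A)
gamma = 0.00137 / (2 * 0.00025)
gamma = 2.74 J/m^2

2.74
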